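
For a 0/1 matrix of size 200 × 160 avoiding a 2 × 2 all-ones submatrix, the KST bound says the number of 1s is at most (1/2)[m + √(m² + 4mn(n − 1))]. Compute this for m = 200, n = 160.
z(200, 160; 2, 2) ≤ (1/2)[200 + √(200² + 4·200·160·159)] = (1/2)[200 + √20392000] = 2357.8751

Kővári–Sós–Turán: let r_1, ..., r_200 be the row sums and z = Σ r_i the total number of 1s. Each pair of columns can share at most one row with both entries 1 (else a 2×2 all-ones block appears), so Σ_i C(r_i, 2) ≤ C(160, 2) = 12720. By convexity Σ_i C(r_i, 2) ≥ 200·C(z/200, 2) = z(z − 200)/(2·200), giving z² − 200z − 200·160·159 ≤ 0 and hence z ≤ (1/2)[200 + √(40000 + 4·5088000)] = (1/2)[200 + √20392000] ≈ (1/2)(200 + 4515.7502) = 2357.8751.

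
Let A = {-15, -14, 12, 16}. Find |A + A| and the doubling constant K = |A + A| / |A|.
K = |A + A| / |A| = 10/4 = 5/2

Enumerate A + A = {a + b : a, b ∈ A}. With |A| = 4, there are |A|^2 = 16 ordered sum pairs; collecting distinct values, A + A = {-30, -29, -28, -3, -2, 1, 2, 24, 28, 32}, so |A + A| = 10. Thus K = 10/4 = 5/2. For comparison, the minimum possible |A + A| over all 4-element sets is 2·4 − 1 = 7 (so min K = 7/4), attained only by arithmetic progressions.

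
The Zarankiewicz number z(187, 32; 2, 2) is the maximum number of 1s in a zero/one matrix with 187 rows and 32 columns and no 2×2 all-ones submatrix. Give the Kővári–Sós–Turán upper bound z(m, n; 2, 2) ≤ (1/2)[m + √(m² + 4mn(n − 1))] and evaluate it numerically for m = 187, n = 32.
z(187, 32; 2, 2) ≤ (1/2)[187 + √(187² + 4·187·32·31)] = (1/2)[187 + √776985] = 534.2338

Kővári–Sós–Turán: let r_1, ..., r_187 be the row sums and z = Σ r_i the total number of 1s. Each pair of columns can share at most one row with both entries 1 (else a 2×2 all-ones block appears), so Σ_i C(r_i, 2) ≤ C(32, 2) = 496. By convexity Σ_i C(r_i, 2) ≥ 187·C(z/187, 2) = z(z − 187)/(2·187), giving z² − 187z − 187·32·31 ≤ 0 and hence z ≤ (1/2)[187 + √(34969 + 4·185504)] = (1/2)[187 + √776985] ≈ (1/2)(187 + 881.4675) = 534.2338.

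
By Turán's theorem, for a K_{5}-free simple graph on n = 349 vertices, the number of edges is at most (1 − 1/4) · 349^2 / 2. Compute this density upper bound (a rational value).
Turán density bound = (3/4) · 349^2/2 = 365403/8 ≈ 45675.375

Turán's theorem: ex(n, K_{r+1}) is achieved by the complete r-partite Turán graph T(n, r) with parts as balanced as possible, and is at most (1 − 1/r) · n^2/2. For r = 4, n = 349: the density bound is (3/4) · 121801/2 = 365403/8 ≈ 45675.375. The integer-valued extremum is e(T(349, 4)) = 45675, which is strictly less than the density bound 365403/8 since 4 ∤ 349 (the parts of T(349, 4) cannot all be equal).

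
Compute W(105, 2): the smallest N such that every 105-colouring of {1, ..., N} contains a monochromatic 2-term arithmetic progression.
W(105, 2) = 105 + 1 = 106

A 2-term AP is any pair of integers, so a monochromatic 2-AP exists iff some colour is used at least twice. With 105 colours, the colouring i ↦ i on {1, ..., 105} uses each colour once, avoiding any monochromatic pair, so W(105, 2) > 105. For {1, ..., 106}, pigeonhole forces two integers of the same colour, which form a monochromatic 2-AP. Hence W(105, 2) = 106.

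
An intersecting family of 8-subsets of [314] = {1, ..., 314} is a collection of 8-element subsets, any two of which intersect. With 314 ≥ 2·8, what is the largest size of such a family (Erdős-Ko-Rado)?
max |F| = C(313, 7) = 54580567809196

Erdős-Ko-Rado (1961): when n ≥ 2k, max |F| = C(n−1, k−1). The bound is attained by the star {A : i ∈ A} for any fixed i ∈ [n]. Here C(314−1, 8−1) = C(313, 7) = 54580567809196.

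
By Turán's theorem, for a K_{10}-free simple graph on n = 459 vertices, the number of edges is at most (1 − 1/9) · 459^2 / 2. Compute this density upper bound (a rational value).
Turán density bound = (8/9) · 459^2/2 = 93636

Turán's theorem: ex(n, K_{r+1}) is achieved by the complete r-partite Turán graph T(n, r) with parts as balanced as possible, and is at most (1 − 1/r) · n^2/2. For r = 9, n = 459: the density bound is (8/9) · 210681/2 = 93636. Since 9 ∣ 459, the Turán graph T(459, 9) has parts of equal size 51, and its edge count e(T(459, 9)) = 93636 attains the density bound exactly.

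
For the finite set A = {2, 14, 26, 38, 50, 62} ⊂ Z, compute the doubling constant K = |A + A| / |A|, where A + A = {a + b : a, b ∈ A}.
K = |A + A| / |A| = 11/6

Enumerate A + A = {a + b : a, b ∈ A}. With |A| = 6, there are |A|^2 = 36 ordered sum pairs; collecting distinct values, A + A = {4, 16, 28, 40, 52, 64, 76, 88, 100, 112, 124}, so |A + A| = 11. Thus K = 11/6. Here |A + A| = 2|A| − 1 = 11, the minimum possible — so K = 11/6 is minimal, which holds iff A is an arithmetic progression.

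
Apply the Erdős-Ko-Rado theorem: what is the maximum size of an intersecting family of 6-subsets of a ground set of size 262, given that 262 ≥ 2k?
max |F| = C(261, 5) = 9711475137

The Erdős-Ko-Rado theorem states: for n ≥ 2k, an intersecting family of k-subsets of an n-element set has size at most C(n − 1, k − 1), with equality for 'star' families {A ⊆ [n] : |A| = k, i ∈ A} (fix an element i). For n = 262, k = 6: C(261, 5) = 9711475137.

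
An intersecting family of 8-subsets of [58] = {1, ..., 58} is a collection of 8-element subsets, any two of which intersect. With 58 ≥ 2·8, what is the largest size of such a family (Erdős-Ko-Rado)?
max |F| = C(57, 7) = 264385836

The Erdős-Ko-Rado theorem states: for n ≥ 2k, an intersecting family of k-subsets of an n-element set has size at most C(n − 1, k − 1), with equality for 'star' families {A ⊆ [n] : |A| = k, i ∈ A} (fix an element i). For n = 58, k = 8: C(57, 7) = 264385836.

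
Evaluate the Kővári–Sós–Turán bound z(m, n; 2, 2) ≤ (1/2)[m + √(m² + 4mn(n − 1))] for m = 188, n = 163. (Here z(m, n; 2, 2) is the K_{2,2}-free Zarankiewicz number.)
z(188, 163; 2, 2) ≤ (1/2)[188 + √(188² + 4·188·163·162)] = (1/2)[188 + √19892656] = 2324.0592

Kővári–Sós–Turán: let r_1, ..., r_188 be the row sums and z = Σ r_i the total number of 1s. Each pair of columns can share at most one row with both entries 1 (else a 2×2 all-ones block appears), so Σ_i C(r_i, 2) ≤ C(163, 2) = 13203. By convexity Σ_i C(r_i, 2) ≥ 188·C(z/188, 2) = z(z − 188)/(2·188), giving z² − 188z − 188·163·162 ≤ 0 and hence z ≤ (1/2)[188 + √(35344 + 4·4964328)] = (1/2)[188 + √19892656] ≈ (1/2)(188 + 4460.1184) = 2324.0592.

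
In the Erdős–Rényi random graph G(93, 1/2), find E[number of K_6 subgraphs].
E[# K_6] = C(93, 6) · (1/2)^C(6, 2) = 762245484 / 2^15 = 190561371/8192 ≈ 23261.886108

For each 6-subset S of vertices (there are C(93, 6) = 762245484 such S), let X_S = 1 if S induces a K_6 (all C(6, 2) = 15 edges present). Then P(X_S = 1) = (1/2)^15 = 1/32768. By linearity of expectation, E[# K_6] = C(93, 6) · (1/2)^15 = 762245484 / 32768 = 190561371/8192 ≈ 23261.886108.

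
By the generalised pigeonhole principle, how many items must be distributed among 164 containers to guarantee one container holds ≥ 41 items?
n = (41 − 1)·164 + 1 = 6561

By the generalised pigeonhole principle, to guarantee some box contains ≥ r objects we need more than (r − 1) · k objects total. Threshold: n = (r − 1) · k + 1. With r = 41 and k = 164: n = 40 · 164 + 1 = 6560 + 1 = 6561. For n = 6560 = 40 · 164, we can put exactly 40 objects in every box, avoiding 41 in any single one — so 6561 is tight.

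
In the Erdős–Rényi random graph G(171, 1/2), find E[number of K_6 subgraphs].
E[# K_6] = C(171, 6) · (1/2)^C(6, 2) = 31778477094 / 2^15 = 15889238547/16384 ≈ 969802.157410

For each 6-subset S of vertices (there are C(171, 6) = 31778477094 such S), let X_S = 1 if S induces a K_6 (all C(6, 2) = 15 edges present). Then P(X_S = 1) = (1/2)^15 = 1/32768. By linearity of expectation, E[# K_6] = C(171, 6) · (1/2)^15 = 31778477094 / 32768 = 15889238547/16384 ≈ 969802.157410.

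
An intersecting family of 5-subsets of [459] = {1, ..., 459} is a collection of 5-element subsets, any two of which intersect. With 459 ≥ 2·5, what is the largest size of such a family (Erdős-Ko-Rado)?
max |F| = C(458, 4) = 1809450370

The Erdős-Ko-Rado theorem states: for n ≥ 2k, an intersecting family of k-subsets of an n-element set has size at most C(n − 1, k − 1), with equality for 'star' families {A ⊆ [n] : |A| = k, i ∈ A} (fix an element i). For n = 459, k = 5: C(458, 4) = 1809450370.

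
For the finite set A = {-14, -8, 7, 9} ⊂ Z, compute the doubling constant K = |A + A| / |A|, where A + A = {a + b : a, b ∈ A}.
K = |A + A| / |A| = 10/4 = 5/2

Enumerate A + A = {a + b : a, b ∈ A}. With |A| = 4, there are |A|^2 = 16 ordered sum pairs; collecting distinct values, A + A = {-28, -22, -16, -7, -5, -1, 1, 14, 16, 18}, so |A + A| = 10. Thus K = 10/4 = 5/2. For comparison, the minimum possible |A + A| over all 4-element sets is 2·4 − 1 = 7 (so min K = 7/4), attained only by arithmetic progressions.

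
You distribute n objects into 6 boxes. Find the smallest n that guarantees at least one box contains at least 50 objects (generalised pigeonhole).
n = (50 − 1)·6 + 1 = 295

By the generalised pigeonhole principle, to guarantee some box contains ≥ r objects we need more than (r − 1) · k objects total. Threshold: n = (r − 1) · k + 1. With r = 50 and k = 6: n = 49 · 6 + 1 = 294 + 1 = 295. For n = 294 = 49 · 6, we can put exactly 49 objects in every box, avoiding 50 in any single one — so 295 is tight.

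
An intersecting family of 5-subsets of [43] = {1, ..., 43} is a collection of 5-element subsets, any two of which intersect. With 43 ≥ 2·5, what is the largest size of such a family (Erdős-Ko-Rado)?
max |F| = C(42, 4) = 111930

The Erdős-Ko-Rado theorem states: for n ≥ 2k, an intersecting family of k-subsets of an n-element set has size at most C(n − 1, k − 1), with equality for 'star' families {A ⊆ [n] : |A| = k, i ∈ A} (fix an element i). For n = 43, k = 5: C(42, 4) = 111930.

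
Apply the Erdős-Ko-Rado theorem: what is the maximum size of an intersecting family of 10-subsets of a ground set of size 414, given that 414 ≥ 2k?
max |F| = C(413, 9) = 882406808776026765

The Erdős-Ko-Rado theorem states: for n ≥ 2k, an intersecting family of k-subsets of an n-element set has size at most C(n − 1, k − 1), with equality for 'star' families {A ⊆ [n] : |A| = k, i ∈ A} (fix an element i). For n = 414, k = 10: C(413, 9) = 882406808776026765.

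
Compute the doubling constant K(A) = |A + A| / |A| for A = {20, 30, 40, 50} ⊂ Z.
K = |A + A| / |A| = 7/4

Enumerate A + A = {a + b : a, b ∈ A}. With |A| = 4, there are |A|^2 = 16 ordered sum pairs; collecting distinct values, A + A = {40, 50, 60, 70, 80, 90, 100}, so |A + A| = 7. Thus K = 7/4. Here |A + A| = 2|A| − 1 = 7, the minimum possible — so K = 7/4 is minimal, which holds iff A is an arithmetic progression.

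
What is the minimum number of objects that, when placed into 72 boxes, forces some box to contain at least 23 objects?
n = (23 − 1)·72 + 1 = 1585

By the generalised pigeonhole principle, to guarantee some box contains ≥ r objects we need more than (r − 1) · k objects total. Threshold: n = (r − 1) · k + 1. With r = 23 and k = 72: n = 22 · 72 + 1 = 1584 + 1 = 1585. For n = 1584 = 22 · 72, we can put exactly 22 objects in every box, avoiding 23 in any single one — so 1585 is tight.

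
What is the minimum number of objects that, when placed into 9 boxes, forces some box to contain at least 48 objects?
n = (48 − 1)·9 + 1 = 424

By the generalised pigeonhole principle, to guarantee some box contains ≥ r objects we need more than (r − 1) · k objects total. Threshold: n = (r − 1) · k + 1. With r = 48 and k = 9: n = 47 · 9 + 1 = 423 + 1 = 424. For n = 423 = 47 · 9, we can put exactly 47 objects in every box, avoiding 48 in any single one — so 424 is tight.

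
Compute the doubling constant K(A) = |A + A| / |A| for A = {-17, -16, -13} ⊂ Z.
K = |A + A| / |A| = 6/3 = 2

Enumerate A + A = {a + b : a, b ∈ A}. With |A| = 3, there are |A|^2 = 9 ordered sum pairs; collecting distinct values, A + A = {-34, -33, -32, -30, -29, -26}, so |A + A| = 6. Thus K = 6/3 = 2. For comparison, the minimum possible |A + A| over all 3-element sets is 2·3 − 1 = 5 (so min K = 5/3), attained only by arithmetic progressions.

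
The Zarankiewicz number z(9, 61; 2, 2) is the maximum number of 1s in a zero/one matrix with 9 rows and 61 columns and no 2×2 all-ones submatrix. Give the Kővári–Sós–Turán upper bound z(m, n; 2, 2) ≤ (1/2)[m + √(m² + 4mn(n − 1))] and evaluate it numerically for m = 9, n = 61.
z(9, 61; 2, 2) ≤ (1/2)[9 + √(9² + 4·9·61·60)] = (1/2)[9 + √131841] = 186.0496

Kővári–Sós–Turán: let r_1, ..., r_9 be the row sums and z = Σ r_i the total number of 1s. Each pair of columns can share at most one row with both entries 1 (else a 2×2 all-ones block appears), so Σ_i C(r_i, 2) ≤ C(61, 2) = 1830. By convexity Σ_i C(r_i, 2) ≥ 9·C(z/9, 2) = z(z − 9)/(2·9), giving z² − 9z − 9·61·60 ≤ 0 and hence z ≤ (1/2)[9 + √(81 + 4·32940)] = (1/2)[9 + √131841] ≈ (1/2)(9 + 363.0992) = 186.0496.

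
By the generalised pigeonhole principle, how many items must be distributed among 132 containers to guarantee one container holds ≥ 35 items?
n = (35 − 1)·132 + 1 = 4489

By the generalised pigeonhole principle, to guarantee some box contains ≥ r objects we need more than (r − 1) · k objects total. Threshold: n = (r − 1) · k + 1. With r = 35 and k = 132: n = 34 · 132 + 1 = 4488 + 1 = 4489. For n = 4488 = 34 · 132, we can put exactly 34 objects in every box, avoiding 35 in any single one — so 4489 is tight.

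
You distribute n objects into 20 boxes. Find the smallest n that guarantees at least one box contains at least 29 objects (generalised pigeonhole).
n = (29 − 1)·20 + 1 = 561

By the generalised pigeonhole principle, to guarantee some box contains ≥ r objects we need more than (r − 1) · k objects total. Threshold: n = (r − 1) · k + 1. With r = 29 and k = 20: n = 28 · 20 + 1 = 560 + 1 = 561. For n = 560 = 28 · 20, we can put exactly 28 objects in every box, avoiding 29 in any single one — so 561 is tight.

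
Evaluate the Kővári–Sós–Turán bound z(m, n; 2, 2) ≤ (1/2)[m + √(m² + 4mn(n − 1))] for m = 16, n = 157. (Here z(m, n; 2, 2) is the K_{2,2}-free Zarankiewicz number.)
z(16, 157; 2, 2) ≤ (1/2)[16 + √(16² + 4·16·157·156)] = (1/2)[16 + √1567744] = 634.0479

Kővári–Sós–Turán: let r_1, ..., r_16 be the row sums and z = Σ r_i the total number of 1s. Each pair of columns can share at most one row with both entries 1 (else a 2×2 all-ones block appears), so Σ_i C(r_i, 2) ≤ C(157, 2) = 12246. By convexity Σ_i C(r_i, 2) ≥ 16·C(z/16, 2) = z(z − 16)/(2·16), giving z² − 16z − 16·157·156 ≤ 0 and hence z ≤ (1/2)[16 + √(256 + 4·391872)] = (1/2)[16 + √1567744] ≈ (1/2)(16 + 1252.0958) = 634.0479.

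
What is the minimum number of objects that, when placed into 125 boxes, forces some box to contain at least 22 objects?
n = (22 − 1)·125 + 1 = 2626

By the generalised pigeonhole principle, to guarantee some box contains ≥ r objects we need more than (r − 1) · k objects total. Threshold: n = (r − 1) · k + 1. With r = 22 and k = 125: n = 21 · 125 + 1 = 2625 + 1 = 2626. For n = 2625 = 21 · 125, we can put exactly 21 objects in every box, avoiding 22 in any single one — so 2626 is tight.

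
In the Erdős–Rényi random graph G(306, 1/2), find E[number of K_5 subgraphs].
E[# K_5] = C(306, 5) · (1/2)^C(5, 2) = 21635312616 / 2^10 = 2704414077/128 = 21128234.9765625

For each 5-subset S of vertices (there are C(306, 5) = 21635312616 such S), let X_S = 1 if S induces a K_5 (all C(5, 2) = 10 edges present). Then P(X_S = 1) = (1/2)^10 = 1/1024. By linearity of expectation, E[# K_5] = C(306, 5) · (1/2)^10 = 21635312616 / 1024 = 2704414077/128 = 21128234.9765625.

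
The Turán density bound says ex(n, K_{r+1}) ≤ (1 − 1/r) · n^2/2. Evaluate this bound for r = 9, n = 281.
Turán density bound = (8/9) · 281^2/2 = 315844/9 ≈ 35093.7778

Turán's theorem: ex(n, K_{r+1}) is achieved by the complete r-partite Turán graph T(n, r) with parts as balanced as possible, and is at most (1 − 1/r) · n^2/2. For r = 9, n = 281: the density bound is (8/9) · 78961/2 = 315844/9 ≈ 35093.7778. The integer-valued extremum is e(T(281, 9)) = 35093, which is strictly less than the density bound 315844/9 since 9 ∤ 281 (the parts of T(281, 9) cannot all be equal).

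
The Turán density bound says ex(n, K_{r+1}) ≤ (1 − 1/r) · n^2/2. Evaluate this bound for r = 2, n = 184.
Turán density bound = (1/2) · 184^2/2 = 8464

Turán's theorem: ex(n, K_{r+1}) is achieved by the complete r-partite Turán graph T(n, r) with parts as balanced as possible, and is at most (1 − 1/r) · n^2/2. For r = 2, n = 184: the density bound is (1/2) · 33856/2 = 8464. Since 2 ∣ 184, the Turán graph T(184, 2) has parts of equal size 92, and its edge count e(T(184, 2)) = 8464 attains the density bound exactly.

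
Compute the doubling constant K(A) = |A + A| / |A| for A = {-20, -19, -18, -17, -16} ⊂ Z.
K = |A + A| / |A| = 9/5

Enumerate A + A = {a + b : a, b ∈ A}. With |A| = 5, there are |A|^2 = 25 ordered sum pairs; collecting distinct values, A + A = {-40, -39, -38, -37, -36, -35, -34, -33, -32}, so |A + A| = 9. Thus K = 9/5. Here |A + A| = 2|A| − 1 = 9, the minimum possible — so K = 9/5 is minimal, which holds iff A is an arithmetic progression.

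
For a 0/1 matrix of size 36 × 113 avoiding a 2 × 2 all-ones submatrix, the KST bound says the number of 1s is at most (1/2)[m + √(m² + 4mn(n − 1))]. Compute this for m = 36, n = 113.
z(36, 113; 2, 2) ≤ (1/2)[36 + √(36² + 4·36·113·112)] = (1/2)[36 + √1823760] = 693.2333

Kővári–Sós–Turán: let r_1, ..., r_36 be the row sums and z = Σ r_i the total number of 1s. Each pair of columns can share at most one row with both entries 1 (else a 2×2 all-ones block appears), so Σ_i C(r_i, 2) ≤ C(113, 2) = 6328. By convexity Σ_i C(r_i, 2) ≥ 36·C(z/36, 2) = z(z − 36)/(2·36), giving z² − 36z − 36·113·112 ≤ 0 and hence z ≤ (1/2)[36 + √(1296 + 4·455616)] = (1/2)[36 + √1823760] ≈ (1/2)(36 + 1350.4666) = 693.2333.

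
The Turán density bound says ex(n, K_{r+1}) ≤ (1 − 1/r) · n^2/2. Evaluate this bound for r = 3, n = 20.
Turán density bound = (2/3) · 20^2/2 = 400/3 ≈ 133.3333

Turán's theorem: ex(n, K_{r+1}) is achieved by the complete r-partite Turán graph T(n, r) with parts as balanced as possible, and is at most (1 − 1/r) · n^2/2. For r = 3, n = 20: the density bound is (2/3) · 400/2 = 400/3 ≈ 133.3333. The integer-valued extremum is e(T(20, 3)) = 133, which is strictly less than the density bound 400/3 since 3 ∤ 20 (the parts of T(20, 3) cannot all be equal).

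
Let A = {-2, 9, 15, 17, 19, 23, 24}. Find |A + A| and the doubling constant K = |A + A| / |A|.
K = |A + A| / |A| = 25/7

Enumerate A + A = {a + b : a, b ∈ A}. With |A| = 7, there are |A|^2 = 49 ordered sum pairs; collecting distinct values, A + A = {-4, 7, 13, 15, 17, 18, 21, 22, 24, 26, 28, 30, 32, 33, 34, 36, 38, 39, 40, 41, 42, 43, 46, 47, 48}, so |A + A| = 25. Thus K = 25/7. For comparison, the minimum possible |A + A| over all 7-element sets is 2·7 − 1 = 13 (so min K = 13/7), attained only by arithmetic progressions.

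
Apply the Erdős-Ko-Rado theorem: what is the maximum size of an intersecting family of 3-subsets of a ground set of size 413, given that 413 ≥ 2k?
max |F| = C(412, 2) = 84666

Erdős-Ko-Rado (1961): when n ≥ 2k, max |F| = C(n−1, k−1). The bound is attained by the star {A : i ∈ A} for any fixed i ∈ [n]. Here C(413−1, 3−1) = C(412, 2) = 84666.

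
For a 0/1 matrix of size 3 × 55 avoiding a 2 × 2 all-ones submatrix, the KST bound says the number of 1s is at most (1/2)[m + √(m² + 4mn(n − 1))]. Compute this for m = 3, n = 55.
z(3, 55; 2, 2) ≤ (1/2)[3 + √(3² + 4·3·55·54)] = (1/2)[3 + √35649] = 95.9047

Kővári–Sós–Turán: let r_1, ..., r_3 be the row sums and z = Σ r_i the total number of 1s. Each pair of columns can share at most one row with both entries 1 (else a 2×2 all-ones block appears), so Σ_i C(r_i, 2) ≤ C(55, 2) = 1485. By convexity Σ_i C(r_i, 2) ≥ 3·C(z/3, 2) = z(z − 3)/(2·3), giving z² − 3z − 3·55·54 ≤ 0 and hence z ≤ (1/2)[3 + √(9 + 4·8910)] = (1/2)[3 + √35649] ≈ (1/2)(3 + 188.8094) = 95.9047.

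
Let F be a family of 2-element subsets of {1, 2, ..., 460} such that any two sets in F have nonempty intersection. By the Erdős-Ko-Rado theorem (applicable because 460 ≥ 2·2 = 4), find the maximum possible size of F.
max |F| = C(459, 1) = 459

The Erdős-Ko-Rado theorem states: for n ≥ 2k, an intersecting family of k-subsets of an n-element set has size at most C(n − 1, k − 1), with equality for 'star' families {A ⊆ [n] : |A| = k, i ∈ A} (fix an element i). For n = 460, k = 2: C(459, 1) = 459.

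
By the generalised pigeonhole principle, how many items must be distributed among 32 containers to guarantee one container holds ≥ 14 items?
n = (14 − 1)·32 + 1 = 417

By the generalised pigeonhole principle, to guarantee some box contains ≥ r objects we need more than (r − 1) · k objects total. Threshold: n = (r − 1) · k + 1. With r = 14 and k = 32: n = 13 · 32 + 1 = 416 + 1 = 417. For n = 416 = 13 · 32, we can put exactly 13 objects in every box, avoiding 14 in any single one — so 417 is tight.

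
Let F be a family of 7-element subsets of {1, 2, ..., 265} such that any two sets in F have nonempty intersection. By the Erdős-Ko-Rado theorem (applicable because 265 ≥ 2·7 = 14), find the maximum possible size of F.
max |F| = C(264, 6) = 444060444828

Erdős-Ko-Rado (1961): when n ≥ 2k, max |F| = C(n−1, k−1). The bound is attained by the star {A : i ∈ A} for any fixed i ∈ [n]. Here C(265−1, 7−1) = C(264, 6) = 444060444828.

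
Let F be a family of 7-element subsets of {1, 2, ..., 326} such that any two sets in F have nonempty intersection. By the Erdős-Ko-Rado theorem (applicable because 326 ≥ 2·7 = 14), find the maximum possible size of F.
max |F| = C(325, 6) = 1562461336800

Erdős-Ko-Rado (1961): when n ≥ 2k, max |F| = C(n−1, k−1). The bound is attained by the star {A : i ∈ A} for any fixed i ∈ [n]. Here C(326−1, 7−1) = C(325, 6) = 1562461336800.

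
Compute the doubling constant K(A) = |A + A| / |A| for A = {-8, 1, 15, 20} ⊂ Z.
K = |A + A| / |A| = 10/4 = 5/2

Enumerate A + A = {a + b : a, b ∈ A}. With |A| = 4, there are |A|^2 = 16 ordered sum pairs; collecting distinct values, A + A = {-16, -7, 2, 7, 12, 16, 21, 30, 35, 40}, so |A + A| = 10. Thus K = 10/4 = 5/2. For comparison, the minimum possible |A + A| over all 4-element sets is 2·4 − 1 = 7 (so min K = 7/4), attained only by arithmetic progressions.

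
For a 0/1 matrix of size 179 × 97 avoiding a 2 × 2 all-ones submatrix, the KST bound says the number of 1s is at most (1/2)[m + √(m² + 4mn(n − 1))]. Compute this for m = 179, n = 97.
z(179, 97; 2, 2) ≤ (1/2)[179 + √(179² + 4·179·97·96)] = (1/2)[179 + √6699433] = 1383.6631

Kővári–Sós–Turán: let r_1, ..., r_179 be the row sums and z = Σ r_i the total number of 1s. Each pair of columns can share at most one row with both entries 1 (else a 2×2 all-ones block appears), so Σ_i C(r_i, 2) ≤ C(97, 2) = 4656. By convexity Σ_i C(r_i, 2) ≥ 179·C(z/179, 2) = z(z − 179)/(2·179), giving z² − 179z − 179·97·96 ≤ 0 and hence z ≤ (1/2)[179 + √(32041 + 4·1666848)] = (1/2)[179 + √6699433] ≈ (1/2)(179 + 2588.3263) = 1383.6631.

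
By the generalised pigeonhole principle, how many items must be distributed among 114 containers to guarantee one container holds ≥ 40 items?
n = (40 − 1)·114 + 1 = 4447

By the generalised pigeonhole principle, to guarantee some box contains ≥ r objects we need more than (r − 1) · k objects total. Threshold: n = (r − 1) · k + 1. With r = 40 and k = 114: n = 39 · 114 + 1 = 4446 + 1 = 4447. For n = 4446 = 39 · 114, we can put exactly 39 objects in every box, avoiding 40 in any single one — so 4447 is tight.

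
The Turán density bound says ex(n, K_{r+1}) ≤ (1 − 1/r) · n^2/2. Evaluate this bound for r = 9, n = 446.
Turán density bound = (8/9) · 446^2/2 = 795664/9 ≈ 88407.1111

Turán's theorem: ex(n, K_{r+1}) is achieved by the complete r-partite Turán graph T(n, r) with parts as balanced as possible, and is at most (1 − 1/r) · n^2/2. For r = 9, n = 446: the density bound is (8/9) · 198916/2 = 795664/9 ≈ 88407.1111. The integer-valued extremum is e(T(446, 9)) = 88406, which is strictly less than the density bound 795664/9 since 9 ∤ 446 (the parts of T(446, 9) cannot all be equal).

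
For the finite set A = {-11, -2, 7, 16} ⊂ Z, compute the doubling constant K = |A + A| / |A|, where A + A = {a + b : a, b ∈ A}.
K = |A + A| / |A| = 7/4

Enumerate A + A = {a + b : a, b ∈ A}. With |A| = 4, there are |A|^2 = 16 ordered sum pairs; collecting distinct values, A + A = {-22, -13, -4, 5, 14, 23, 32}, so |A + A| = 7. Thus K = 7/4. Here |A + A| = 2|A| − 1 = 7, the minimum possible — so K = 7/4 is minimal, which holds iff A is an arithmetic progression.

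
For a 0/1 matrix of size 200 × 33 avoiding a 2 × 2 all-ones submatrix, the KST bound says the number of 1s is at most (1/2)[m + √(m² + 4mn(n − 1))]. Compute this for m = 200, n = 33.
z(200, 33; 2, 2) ≤ (1/2)[200 + √(200² + 4·200·33·32)] = (1/2)[200 + √884800] = 570.319

Kővári–Sós–Turán: let r_1, ..., r_200 be the row sums and z = Σ r_i the total number of 1s. Each pair of columns can share at most one row with both entries 1 (else a 2×2 all-ones block appears), so Σ_i C(r_i, 2) ≤ C(33, 2) = 528. By convexity Σ_i C(r_i, 2) ≥ 200·C(z/200, 2) = z(z − 200)/(2·200), giving z² − 200z − 200·33·32 ≤ 0 and hence z ≤ (1/2)[200 + √(40000 + 4·211200)] = (1/2)[200 + √884800] ≈ (1/2)(200 + 940.6381) = 570.319.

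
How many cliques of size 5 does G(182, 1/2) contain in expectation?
E[# K_5] = C(182, 5) · (1/2)^C(5, 2) = 1574397006 / 2^10 = 787198503/512 ≈ 1537497.076172

For each 5-subset S of vertices (there are C(182, 5) = 1574397006 such S), let X_S = 1 if S induces a K_5 (all C(5, 2) = 10 edges present). Then P(X_S = 1) = (1/2)^10 = 1/1024. By linearity of expectation, E[# K_5] = C(182, 5) · (1/2)^10 = 1574397006 / 1024 = 787198503/512 ≈ 1537497.076172.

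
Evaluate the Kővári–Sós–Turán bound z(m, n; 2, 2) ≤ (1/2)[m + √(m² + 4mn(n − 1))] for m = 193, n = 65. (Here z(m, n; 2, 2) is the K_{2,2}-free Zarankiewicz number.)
z(193, 65; 2, 2) ≤ (1/2)[193 + √(193² + 4·193·65·64)] = (1/2)[193 + √3248769] = 997.7171

Kővári–Sós–Turán: let r_1, ..., r_193 be the row sums and z = Σ r_i the total number of 1s. Each pair of columns can share at most one row with both entries 1 (else a 2×2 all-ones block appears), so Σ_i C(r_i, 2) ≤ C(65, 2) = 2080. By convexity Σ_i C(r_i, 2) ≥ 193·C(z/193, 2) = z(z − 193)/(2·193), giving z² − 193z − 193·65·64 ≤ 0 and hence z ≤ (1/2)[193 + √(37249 + 4·802880)] = (1/2)[193 + √3248769] ≈ (1/2)(193 + 1802.4342) = 997.7171.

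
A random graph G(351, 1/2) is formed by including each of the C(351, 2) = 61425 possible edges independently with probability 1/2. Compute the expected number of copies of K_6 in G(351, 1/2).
E[# K_6] = C(351, 6) · (1/2)^C(6, 2) = 2488014510345 / 2^15 ≈ 75928177.195587

For each 6-subset S of vertices (there are C(351, 6) = 2488014510345 such S), let X_S = 1 if S induces a K_6 (all C(6, 2) = 15 edges present). Then P(X_S = 1) = (1/2)^15 = 1/32768. By linearity of expectation, E[# K_6] = C(351, 6) · (1/2)^15 = 2488014510345 / 32768 ≈ 75928177.195587.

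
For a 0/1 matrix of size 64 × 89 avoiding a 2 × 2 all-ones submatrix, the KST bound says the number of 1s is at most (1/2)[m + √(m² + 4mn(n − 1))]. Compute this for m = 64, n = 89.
z(64, 89; 2, 2) ≤ (1/2)[64 + √(64² + 4·64·89·88)] = (1/2)[64 + √2009088] = 740.7115

Kővári–Sós–Turán: let r_1, ..., r_64 be the row sums and z = Σ r_i the total number of 1s. Each pair of columns can share at most one row with both entries 1 (else a 2×2 all-ones block appears), so Σ_i C(r_i, 2) ≤ C(89, 2) = 3916. By convexity Σ_i C(r_i, 2) ≥ 64·C(z/64, 2) = z(z − 64)/(2·64), giving z² − 64z − 64·89·88 ≤ 0 and hence z ≤ (1/2)[64 + √(4096 + 4·501248)] = (1/2)[64 + √2009088] ≈ (1/2)(64 + 1417.423) = 740.7115.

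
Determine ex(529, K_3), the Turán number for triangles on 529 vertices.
ex(529, K_3) = ⌊529^2/4⌋ = 69960

Mantel (1907): a triangle-free graph on n vertices has at most ⌊n^2/4⌋ edges, with equality for the complete bipartite graph K_{⌊n/2⌋, ⌈n/2⌉}. For n = 529: ⌊529^2/4⌋ = ⌊279841/4⌋ = 69960. The extremal graph is K_{264, 265}, which has 264·265 = 69960 edges.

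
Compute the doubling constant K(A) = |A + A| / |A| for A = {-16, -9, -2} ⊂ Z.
K = |A + A| / |A| = 5/3

Enumerate A + A = {a + b : a, b ∈ A}. With |A| = 3, there are |A|^2 = 9 ordered sum pairs; collecting distinct values, A + A = {-32, -25, -18, -11, -4}, so |A + A| = 5. Thus K = 5/3. Here |A + A| = 2|A| − 1 = 5, the minimum possible — so K = 5/3 is minimal, which holds iff A is an arithmetic progression.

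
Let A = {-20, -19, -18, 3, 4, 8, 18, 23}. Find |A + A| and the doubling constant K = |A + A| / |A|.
K = |A + A| / |A| = 32/8 = 4

Enumerate A + A = {a + b : a, b ∈ A}. With |A| = 8, there are |A|^2 = 64 ordered sum pairs; collecting distinct values, A + A = {-40, -39, -38, -37, -36, -17, -16, -15, -14, -12, -11, -10, -2, -1, 0, 3, 4, 5, 6, 7, 8, 11, 12, 16, 21, 22, 26, 27, 31, 36, 41, 46}, so |A + A| = 32. Thus K = 32/8 = 4. For comparison, the minimum possible |A + A| over all 8-element sets is 2·8 − 1 = 15 (so min K = 15/8), attained only by arithmetic progressions.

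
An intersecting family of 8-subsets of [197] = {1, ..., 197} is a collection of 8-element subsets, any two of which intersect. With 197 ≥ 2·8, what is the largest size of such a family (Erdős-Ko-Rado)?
max |F| = C(196, 7) = 1978369382080

Erdős-Ko-Rado (1961): when n ≥ 2k, max |F| = C(n−1, k−1). The bound is attained by the star {A : i ∈ A} for any fixed i ∈ [n]. Here C(197−1, 8−1) = C(196, 7) = 1978369382080.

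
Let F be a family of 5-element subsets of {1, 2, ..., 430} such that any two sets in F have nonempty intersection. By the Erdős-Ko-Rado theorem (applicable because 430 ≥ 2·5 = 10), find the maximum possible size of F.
max |F| = C(429, 4) = 1391641251

The Erdős-Ko-Rado theorem states: for n ≥ 2k, an intersecting family of k-subsets of an n-element set has size at most C(n − 1, k − 1), with equality for 'star' families {A ⊆ [n] : |A| = k, i ∈ A} (fix an element i). For n = 430, k = 5: C(429, 4) = 1391641251.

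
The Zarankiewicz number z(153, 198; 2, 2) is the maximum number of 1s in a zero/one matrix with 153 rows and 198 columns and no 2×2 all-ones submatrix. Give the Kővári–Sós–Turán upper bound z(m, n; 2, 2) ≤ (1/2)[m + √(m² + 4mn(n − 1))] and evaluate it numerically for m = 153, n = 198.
z(153, 198; 2, 2) ≤ (1/2)[153 + √(153² + 4·153·198·197)] = (1/2)[153 + √23895081] = 2520.6298

Kővári–Sós–Turán: let r_1, ..., r_153 be the row sums and z = Σ r_i the total number of 1s. Each pair of columns can share at most one row with both entries 1 (else a 2×2 all-ones block appears), so Σ_i C(r_i, 2) ≤ C(198, 2) = 19503. By convexity Σ_i C(r_i, 2) ≥ 153·C(z/153, 2) = z(z − 153)/(2·153), giving z² − 153z − 153·198·197 ≤ 0 and hence z ≤ (1/2)[153 + √(23409 + 4·5967918)] = (1/2)[153 + √23895081] ≈ (1/2)(153 + 4888.2595) = 2520.6298.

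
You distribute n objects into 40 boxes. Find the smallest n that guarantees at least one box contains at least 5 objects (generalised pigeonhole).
n = (5 − 1)·40 + 1 = 161

By the generalised pigeonhole principle, to guarantee some box contains ≥ r objects we need more than (r − 1) · k objects total. Threshold: n = (r − 1) · k + 1. With r = 5 and k = 40: n = 4 · 40 + 1 = 160 + 1 = 161. For n = 160 = 4 · 40, we can put exactly 4 objects in every box, avoiding 5 in any single one — so 161 is tight.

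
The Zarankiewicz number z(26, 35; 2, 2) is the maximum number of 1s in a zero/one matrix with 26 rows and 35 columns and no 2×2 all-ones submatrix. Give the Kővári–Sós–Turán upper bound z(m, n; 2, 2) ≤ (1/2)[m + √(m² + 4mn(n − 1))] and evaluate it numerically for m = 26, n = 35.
z(26, 35; 2, 2) ≤ (1/2)[26 + √(26² + 4·26·35·34)] = (1/2)[26 + √124436] = 189.3774

Kővári–Sós–Turán: let r_1, ..., r_26 be the row sums and z = Σ r_i the total number of 1s. Each pair of columns can share at most one row with both entries 1 (else a 2×2 all-ones block appears), so Σ_i C(r_i, 2) ≤ C(35, 2) = 595. By convexity Σ_i C(r_i, 2) ≥ 26·C(z/26, 2) = z(z − 26)/(2·26), giving z² − 26z − 26·35·34 ≤ 0 and hence z ≤ (1/2)[26 + √(676 + 4·30940)] = (1/2)[26 + √124436] ≈ (1/2)(26 + 352.7549) = 189.3774.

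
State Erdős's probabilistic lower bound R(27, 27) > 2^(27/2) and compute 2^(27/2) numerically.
2^(27/2) = 11585.2375; so R(27, 27) > 11585.2375

Colour each edge of K_n uniformly at random with red/blue. The expected number of monochromatic K_27 is C(n, 27) · 2 · 2^(−C(27,2)). If C(n, 27) · 2^(1 − C(27,2)) < 1, then with positive probability no monochromatic K_27 exists, so R(27, 27) > n. The standard estimate C(n, 27) ≤ n^27/27! shows this inequality holds whenever n ≤ 2^(27/2) (since 27! · 2^(C(27,2) − 1) > 2^(27^2/2) ≥ n^27). Hence R(27, 27) > 2^(27/2) = 11585.2375.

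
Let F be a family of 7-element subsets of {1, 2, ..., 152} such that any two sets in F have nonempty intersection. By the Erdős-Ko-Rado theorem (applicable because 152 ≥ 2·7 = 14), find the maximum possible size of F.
max |F| = C(151, 6) = 14888600755

Erdős-Ko-Rado (1961): when n ≥ 2k, max |F| = C(n−1, k−1). The bound is attained by the star {A : i ∈ A} for any fixed i ∈ [n]. Here C(152−1, 7−1) = C(151, 6) = 14888600755.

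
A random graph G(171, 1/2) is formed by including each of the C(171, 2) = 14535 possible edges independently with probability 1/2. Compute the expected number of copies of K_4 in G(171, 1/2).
E[# K_4] = C(171, 4) · (1/2)^C(4, 2) = 34389810 / 2^6 = 17194905/32 = 537340.78125

For each 4-subset S of vertices (there are C(171, 4) = 34389810 such S), let X_S = 1 if S induces a K_4 (all C(4, 2) = 6 edges present). Then P(X_S = 1) = (1/2)^6 = 1/64. By linearity of expectation, E[# K_4] = C(171, 4) · (1/2)^6 = 34389810 / 64 = 17194905/32 = 537340.78125.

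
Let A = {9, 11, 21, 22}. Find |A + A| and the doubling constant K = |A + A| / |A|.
K = |A + A| / |A| = 10/4 = 5/2

Enumerate A + A = {a + b : a, b ∈ A}. With |A| = 4, there are |A|^2 = 16 ordered sum pairs; collecting distinct values, A + A = {18, 20, 22, 30, 31, 32, 33, 42, 43, 44}, so |A + A| = 10. Thus K = 10/4 = 5/2. For comparison, the minimum possible |A + A| over all 4-element sets is 2·4 − 1 = 7 (so min K = 7/4), attained only by arithmetic progressions.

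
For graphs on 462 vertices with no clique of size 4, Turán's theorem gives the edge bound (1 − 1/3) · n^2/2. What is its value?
Turán density bound = (2/3) · 462^2/2 = 71148

Turán's theorem: ex(n, K_{r+1}) is achieved by the complete r-partite Turán graph T(n, r) with parts as balanced as possible, and is at most (1 − 1/r) · n^2/2. For r = 3, n = 462: the density bound is (2/3) · 213444/2 = 71148. Since 3 ∣ 462, the Turán graph T(462, 3) has parts of equal size 154, and its edge count e(T(462, 3)) = 71148 attains the density bound exactly.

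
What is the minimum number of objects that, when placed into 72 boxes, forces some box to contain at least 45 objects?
n = (45 − 1)·72 + 1 = 3169

By the generalised pigeonhole principle, to guarantee some box contains ≥ r objects we need more than (r − 1) · k objects total. Threshold: n = (r − 1) · k + 1. With r = 45 and k = 72: n = 44 · 72 + 1 = 3168 + 1 = 3169. For n = 3168 = 44 · 72, we can put exactly 44 objects in every box, avoiding 45 in any single one — so 3169 is tight.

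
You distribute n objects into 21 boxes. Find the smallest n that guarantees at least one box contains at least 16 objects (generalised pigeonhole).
n = (16 − 1)·21 + 1 = 316

By the generalised pigeonhole principle, to guarantee some box contains ≥ r objects we need more than (r − 1) · k objects total. Threshold: n = (r − 1) · k + 1. With r = 16 and k = 21: n = 15 · 21 + 1 = 315 + 1 = 316. For n = 315 = 15 · 21, we can put exactly 15 objects in every box, avoiding 16 in any single one — so 316 is tight.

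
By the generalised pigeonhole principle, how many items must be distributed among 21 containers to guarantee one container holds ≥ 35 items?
n = (35 − 1)·21 + 1 = 715

By the generalised pigeonhole principle, to guarantee some box contains ≥ r objects we need more than (r − 1) · k objects total. Threshold: n = (r − 1) · k + 1. With r = 35 and k = 21: n = 34 · 21 + 1 = 714 + 1 = 715. For n = 714 = 34 · 21, we can put exactly 34 objects in every box, avoiding 35 in any single one — so 715 is tight.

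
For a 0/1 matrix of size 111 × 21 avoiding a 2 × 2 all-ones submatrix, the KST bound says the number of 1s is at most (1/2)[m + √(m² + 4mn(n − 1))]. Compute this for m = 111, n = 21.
z(111, 21; 2, 2) ≤ (1/2)[111 + √(111² + 4·111·21·20)] = (1/2)[111 + √198801] = 278.4355

Kővári–Sós–Turán: let r_1, ..., r_111 be the row sums and z = Σ r_i the total number of 1s. Each pair of columns can share at most one row with both entries 1 (else a 2×2 all-ones block appears), so Σ_i C(r_i, 2) ≤ C(21, 2) = 210. By convexity Σ_i C(r_i, 2) ≥ 111·C(z/111, 2) = z(z − 111)/(2·111), giving z² − 111z − 111·21·20 ≤ 0 and hence z ≤ (1/2)[111 + √(12321 + 4·46620)] = (1/2)[111 + √198801] ≈ (1/2)(111 + 445.8711) = 278.4355.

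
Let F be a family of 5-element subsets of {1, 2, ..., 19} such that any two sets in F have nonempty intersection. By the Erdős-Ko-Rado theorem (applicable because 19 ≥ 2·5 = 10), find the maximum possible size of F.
max |F| = C(18, 4) = 3060

Erdős-Ko-Rado (1961): when n ≥ 2k, max |F| = C(n−1, k−1). The bound is attained by the star {A : i ∈ A} for any fixed i ∈ [n]. Here C(19−1, 5−1) = C(18, 4) = 3060.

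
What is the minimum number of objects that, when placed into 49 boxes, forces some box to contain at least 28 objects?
n = (28 − 1)·49 + 1 = 1324

By the generalised pigeonhole principle, to guarantee some box contains ≥ r objects we need more than (r − 1) · k objects total. Threshold: n = (r − 1) · k + 1. With r = 28 and k = 49: n = 27 · 49 + 1 = 1323 + 1 = 1324. For n = 1323 = 27 · 49, we can put exactly 27 objects in every box, avoiding 28 in any single one — so 1324 is tight.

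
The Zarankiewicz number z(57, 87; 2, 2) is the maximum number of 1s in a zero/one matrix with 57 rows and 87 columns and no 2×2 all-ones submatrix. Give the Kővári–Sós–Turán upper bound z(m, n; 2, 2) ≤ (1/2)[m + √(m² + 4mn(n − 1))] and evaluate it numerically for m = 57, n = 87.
z(57, 87; 2, 2) ≤ (1/2)[57 + √(57² + 4·57·87·86)] = (1/2)[57 + √1709145] = 682.1714

Kővári–Sós–Turán: let r_1, ..., r_57 be the row sums and z = Σ r_i the total number of 1s. Each pair of columns can share at most one row with both entries 1 (else a 2×2 all-ones block appears), so Σ_i C(r_i, 2) ≤ C(87, 2) = 3741. By convexity Σ_i C(r_i, 2) ≥ 57·C(z/57, 2) = z(z − 57)/(2·57), giving z² − 57z − 57·87·86 ≤ 0 and hence z ≤ (1/2)[57 + √(3249 + 4·426474)] = (1/2)[57 + √1709145] ≈ (1/2)(57 + 1307.3427) = 682.1714.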